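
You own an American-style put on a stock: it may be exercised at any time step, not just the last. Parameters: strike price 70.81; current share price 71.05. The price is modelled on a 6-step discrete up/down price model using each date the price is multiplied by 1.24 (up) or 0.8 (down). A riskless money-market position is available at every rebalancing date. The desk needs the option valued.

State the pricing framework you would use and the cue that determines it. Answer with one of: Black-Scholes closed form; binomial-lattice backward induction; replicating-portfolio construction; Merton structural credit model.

framework: binomial-lattice backward induction

Key observation: with exercise allowed before expiry on a discrete up/down model (6 steps from spot 71.05), the strike-70.81 put's value must be rolled back through the tree testing early exercise at each node.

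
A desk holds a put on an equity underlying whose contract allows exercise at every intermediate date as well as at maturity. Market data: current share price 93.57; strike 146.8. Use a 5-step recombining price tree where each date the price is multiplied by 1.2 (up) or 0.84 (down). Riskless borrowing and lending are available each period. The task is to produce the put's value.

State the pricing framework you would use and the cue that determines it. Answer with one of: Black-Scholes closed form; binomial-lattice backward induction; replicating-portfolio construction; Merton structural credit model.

framework: binomial-lattice backward induction

Key observation: an American put (K = 146.8, S₀ = 93.57) on a 5-date tree has no closed form — the optimal stopping decision is embedded and must be resolved recursively from expiry.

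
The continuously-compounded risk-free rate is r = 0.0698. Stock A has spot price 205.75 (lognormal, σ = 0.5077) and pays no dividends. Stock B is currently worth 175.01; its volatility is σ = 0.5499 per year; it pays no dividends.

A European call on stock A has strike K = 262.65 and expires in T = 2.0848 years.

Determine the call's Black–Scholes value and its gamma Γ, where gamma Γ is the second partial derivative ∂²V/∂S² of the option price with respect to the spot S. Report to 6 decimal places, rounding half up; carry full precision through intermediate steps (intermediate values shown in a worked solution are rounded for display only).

σ√T = 0.5077·√2.0848 = 0.733060
d₁ = (ln(S/K) + (r+σ²/2)T) / (σ√T) = (ln(205.75/262.65) + (0.0698+0.5077²/2)·2.0848) / 0.733060 = (-0.244161 + 0.414207) / 0.733060 = 0.231969
d₂ = d₁ − σ√T = 0.231969 − 0.733060 = -0.501091
e^{−rT} = 0.864573
N(d₁) = 0.591719,  N(d₂) = 0.308153
Call price V = S·N(d₁) − K·e^{−rT}·N(d₂) = 121.746140 − 69.975558 = 51.770582
φ(d₁) = (1/√(2π))·e^{−d₁²/2} = 0.388352
Γ = φ(d₁) / (S·σ·√T) = 0.002575

price = 51.770582
Γ = 0.002575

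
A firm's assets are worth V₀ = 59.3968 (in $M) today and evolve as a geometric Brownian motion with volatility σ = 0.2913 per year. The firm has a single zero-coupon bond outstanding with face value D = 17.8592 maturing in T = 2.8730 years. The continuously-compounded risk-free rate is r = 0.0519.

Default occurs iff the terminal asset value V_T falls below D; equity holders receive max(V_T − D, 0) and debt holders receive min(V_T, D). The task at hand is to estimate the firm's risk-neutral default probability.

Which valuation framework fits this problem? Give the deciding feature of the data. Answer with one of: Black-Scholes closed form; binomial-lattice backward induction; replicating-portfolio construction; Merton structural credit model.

Key observation: the data describe a firm's assets (V₀ = 59.3968, GBM) and a single zero-coupon debt of face 17.8592, so credit quantities follow from equity-as-call in the structural model.

framework: Merton structural credit model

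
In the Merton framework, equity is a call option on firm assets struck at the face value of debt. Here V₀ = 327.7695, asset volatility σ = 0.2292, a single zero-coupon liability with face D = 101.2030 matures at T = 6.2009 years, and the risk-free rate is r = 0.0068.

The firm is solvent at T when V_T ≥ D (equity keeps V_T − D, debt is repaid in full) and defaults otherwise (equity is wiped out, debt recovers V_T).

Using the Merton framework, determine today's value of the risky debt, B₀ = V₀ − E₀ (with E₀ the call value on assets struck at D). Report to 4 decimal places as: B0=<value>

Apply the equity-as-call identities (strike 101.2030, horizon 6.2009 years):
d₁ = [ln(V₀/D) + (r + σ²/2)T] / (σ√T)
   = [ln(327.7695/101.2030) + (0.0068 + 0.5·0.2292²)·6.2009] / (0.2292·√6.2009)
   = [1.175182 + 0.205041] / 0.570745 = 2.418284
d₂ = d₁ − σ√T = 2.418284 − 0.570745 = 1.847539
N(d₁) = 0.992203,  N(d₂) = 0.967665,  e^(−rT) = 0.958711
E₀ = V₀·N(d₁) − D·e^(−rT)·N(d₂)
   = 327.7695·0.992203 − 101.2030·0.958711·0.967665 = 231.326755
B₀ = V₀ − E₀ = 327.7695 − 231.326755 = 96.442745

B0=96.4427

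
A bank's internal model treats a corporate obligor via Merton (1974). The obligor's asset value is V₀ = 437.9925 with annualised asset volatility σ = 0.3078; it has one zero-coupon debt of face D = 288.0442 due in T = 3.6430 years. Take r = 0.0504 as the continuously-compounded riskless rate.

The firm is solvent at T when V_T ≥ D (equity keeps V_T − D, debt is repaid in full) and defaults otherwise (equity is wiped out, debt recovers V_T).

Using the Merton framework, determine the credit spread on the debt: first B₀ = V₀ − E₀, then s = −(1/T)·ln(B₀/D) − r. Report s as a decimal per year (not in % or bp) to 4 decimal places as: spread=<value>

spread=0.0174

Apply the equity-as-call identities (strike 288.0442, horizon 3.6430 years):
d₁ = [ln(V₀/D) + (r + σ²/2)T] / (σ√T)
   = [ln(437.9925/288.0442) + (0.0504 + 0.5·0.3078²)·3.6430] / (0.3078·√3.6430)
   = [0.419088 + 0.356178] / 0.587487 = 1.319630
d₂ = d₁ − σ√T = 1.319630 − 0.587487 = 0.732143
N(d₁) = 0.906521,  N(d₂) = 0.767959,  e^(−rT) = 0.832263
E₀ = V₀·N(d₁) − D·e^(−rT)·N(d₂)
   = 437.9925·0.906521 − 288.0442·0.832263·0.767959 = 212.947575
B₀ = V₀ − E₀ = 437.9925 − 212.947575 = 225.044925
spread = −(1/T)·ln(B₀/D) − r = −(1/3.6430)·ln(225.044925/288.0442) − 0.0504 = 0.01735018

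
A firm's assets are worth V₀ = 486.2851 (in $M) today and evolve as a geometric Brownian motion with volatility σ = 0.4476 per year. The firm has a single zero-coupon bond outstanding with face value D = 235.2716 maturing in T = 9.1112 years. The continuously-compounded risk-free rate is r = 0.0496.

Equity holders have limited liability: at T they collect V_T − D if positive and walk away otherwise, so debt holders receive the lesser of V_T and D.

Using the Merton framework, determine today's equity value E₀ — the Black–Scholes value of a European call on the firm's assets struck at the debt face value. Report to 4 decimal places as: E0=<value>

E0=370.1616

Apply the equity-as-call identities (strike 235.2716, horizon 9.1112 years):
d₁ = [ln(V₀/D) + (r + σ²/2)T] / (σ√T)
   = [ln(486.2851/235.2716) + (0.0496 + 0.5·0.4476²)·9.1112] / (0.4476·√9.1112)
   = [0.726054 + 1.364611] / 1.351070 = 1.547414
d₂ = d₁ − σ√T = 1.547414 − 1.351070 = 0.196344
N(d₁) = 0.939118,  N(d₂) = 0.577830,  e^(−rT) = 0.636408
E₀ = V₀·N(d₁) − D·e^(−rT)·N(d₂)
   = 486.2851·0.939118 − 235.2716·0.636408·0.577830 = 370.161555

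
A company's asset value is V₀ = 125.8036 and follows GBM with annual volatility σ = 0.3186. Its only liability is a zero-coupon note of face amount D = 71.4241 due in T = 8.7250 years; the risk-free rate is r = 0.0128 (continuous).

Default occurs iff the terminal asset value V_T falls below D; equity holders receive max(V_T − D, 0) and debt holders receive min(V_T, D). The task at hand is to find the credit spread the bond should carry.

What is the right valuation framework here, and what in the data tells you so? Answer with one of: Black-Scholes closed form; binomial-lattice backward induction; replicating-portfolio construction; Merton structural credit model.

Key observation: the asked-for credit quantity lives on the firm's capital structure — asset value, asset volatility, debt face 71.4241 — which is the structural model's domain.

framework: Merton structural credit model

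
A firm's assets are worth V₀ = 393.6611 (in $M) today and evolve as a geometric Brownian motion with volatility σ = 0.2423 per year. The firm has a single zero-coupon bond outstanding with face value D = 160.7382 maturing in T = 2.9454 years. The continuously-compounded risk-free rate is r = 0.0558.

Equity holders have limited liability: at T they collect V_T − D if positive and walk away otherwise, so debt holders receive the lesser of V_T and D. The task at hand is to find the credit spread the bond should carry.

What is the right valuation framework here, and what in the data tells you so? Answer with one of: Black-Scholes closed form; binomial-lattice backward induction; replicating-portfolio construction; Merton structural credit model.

Key observation: with the firm-asset dynamics (V₀ = 393.6611) and a single zero-coupon liability of face 160.7382 given, debt value, spread, and default probability all derive from the option view of the balance sheet.

framework: Merton structural credit model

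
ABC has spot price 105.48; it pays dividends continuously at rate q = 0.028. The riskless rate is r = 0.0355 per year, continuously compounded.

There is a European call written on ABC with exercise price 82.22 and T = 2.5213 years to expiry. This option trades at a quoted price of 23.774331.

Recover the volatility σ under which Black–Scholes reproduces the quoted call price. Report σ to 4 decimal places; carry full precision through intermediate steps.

At σ = 0.1236 the Black–Scholes value reproduces the quote:
σ√T = 0.1236·√2.5213 = 0.196260
d₁ = (ln(S/K) + (r−q+σ²/2)T) / (σ√T) = (ln(105.48/82.22) + (0.0355−0.028+0.1236²/2)·2.5213) / 0.196260 = (0.249123 + 0.038169) / 0.196260 = 1.463834
d₂ = d₁ − σ√T = 1.463834 − 0.196260 = 1.267575
e^{−rT} = 0.914383
e^{−qT} = 0.931838
N(d₁) = 0.928380,  N(d₂) = 0.897525
V = S·e^{−qT}·N(d₁) − K·e^{−rT}·N(d₂) = 91.250753 − 67.476422 = 23.774331 (matching the quote); vega is positive throughout, so no other σ reproduces this price

sigma = 0.1236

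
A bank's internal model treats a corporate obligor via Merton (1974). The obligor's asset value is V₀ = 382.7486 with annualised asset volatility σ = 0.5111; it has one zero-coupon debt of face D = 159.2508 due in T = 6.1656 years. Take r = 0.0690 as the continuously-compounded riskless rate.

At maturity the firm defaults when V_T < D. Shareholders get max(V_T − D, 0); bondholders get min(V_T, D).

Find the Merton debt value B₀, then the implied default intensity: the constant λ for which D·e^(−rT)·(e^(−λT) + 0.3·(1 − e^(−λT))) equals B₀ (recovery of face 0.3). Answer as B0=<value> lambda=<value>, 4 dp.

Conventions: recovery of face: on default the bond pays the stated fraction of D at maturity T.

Apply the equity-as-call identities (strike 159.2508, horizon 6.1656 years):
d₁ = [ln(V₀/D) + (r + σ²/2)T] / (σ√T)
   = [ln(382.7486/159.2508) + (0.0690 + 0.5·0.5111²)·6.1656] / (0.5111·√6.1656)
   = [0.876898 + 1.230725] / 1.269093 = 1.660732
d₂ = d₁ − σ√T = 1.660732 − 1.269093 = 0.391638
N(d₁) = 0.951616,  N(d₂) = 0.652337,  e^(−rT) = 0.653491
E₀ = V₀·N(d₁) − D·e^(−rT)·N(d₂)
   = 382.7486·0.951616 − 159.2508·0.653491·0.652337 = 296.341743
B₀ = V₀ − E₀ = 382.7486 − 296.341743 = 86.406857
e^(−λT) = (B₀·e^(rT)/D − 0.3)/(1 − 0.3) = (86.4069·1.530243/159.2508 − 0.3)/0.7 = 0.75754986
λ = −ln(0.75754986)/6.1656 = 0.045035

B0=86.4069 lambda=0.0450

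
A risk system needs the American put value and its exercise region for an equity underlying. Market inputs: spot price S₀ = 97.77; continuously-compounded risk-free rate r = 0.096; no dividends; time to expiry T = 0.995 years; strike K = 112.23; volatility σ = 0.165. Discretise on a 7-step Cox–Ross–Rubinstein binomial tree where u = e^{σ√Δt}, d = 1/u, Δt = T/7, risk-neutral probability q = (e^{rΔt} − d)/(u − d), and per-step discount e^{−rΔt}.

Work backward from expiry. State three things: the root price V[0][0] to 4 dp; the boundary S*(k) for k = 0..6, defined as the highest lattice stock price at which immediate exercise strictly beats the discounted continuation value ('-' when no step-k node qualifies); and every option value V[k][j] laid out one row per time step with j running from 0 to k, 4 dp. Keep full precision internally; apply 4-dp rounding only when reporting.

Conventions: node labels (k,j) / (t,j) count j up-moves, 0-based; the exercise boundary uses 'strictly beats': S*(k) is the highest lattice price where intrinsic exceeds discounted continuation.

price = 14.4600
boundary = 97.7700 91.8732 97.7700 104.0452 97.7700 104.0452 97.7700
tree:
14.4600
20.3568 8.3604
25.8979 14.4600 4.3985
31.1048 20.3568 8.1848 1.9209
35.9977 25.8979 14.4600 4.0386 0.5226
40.5954 31.1048 20.3568 8.1848 1.3076 0.0000
44.9159 35.9977 25.8979 14.4600 3.2714 0.0000 0.0000
48.9758 40.5954 31.1048 20.3568 8.1848 0.0000 0.0000 0.0000

params: Δt=0.14214 u=1.06418 d=0.93969 q=0.59481 e^(-rΔt)=0.98645
t_7 payoffs: 48.9758 40.5954 31.1048 20.3568 8.1848 0.0000 0.0000 0.0000
t_6: node(6,0) S=67.3141 payoff=44.9159 vs cont=43.3949 → 44.9159 [stop]  node(6,1) S=76.2323 payoff=35.9977 vs cont=34.4766 → 35.9977 [stop]  node(6,2) S=86.3321 payoff=25.8979 vs cont=24.3768 → 25.8979 [stop]  node(6,3) S=97.7700 payoff=14.4600 vs cont=12.9389 → 14.4600 [stop]  node(6,4) S=110.7233 payoff=1.5067 vs cont=3.2714 → 3.2714 [wait]  node(6,5) S=125.3926 payoff=0.0000 vs cont=0.0000 → 0.0000 [wait]  node(6,6) S=142.0055 payoff=0.0000 vs cont=0.0000 → 0.0000 [wait]  ⇒ S*(6)=97.7700
t_5: node(5,0) S=71.6346 payoff=40.5954 vs cont=39.0744 → 40.5954 [stop]  node(5,1) S=81.1252 payoff=31.1048 vs cont=29.5837 → 31.1048 [stop]  node(5,2) S=91.8732 payoff=20.3568 vs cont=18.8357 → 20.3568 [stop]  node(5,3) S=104.0452 payoff=8.1848 vs cont=7.6991 → 8.1848 [stop]  node(5,4) S=117.8299 payoff=0.0000 vs cont=1.3076 → 1.3076 [wait]  node(5,5) S=133.4408 payoff=0.0000 vs cont=0.0000 → 0.0000 [wait]  ⇒ S*(5)=104.0452
t_4: node(4,0) S=76.2323 payoff=35.9977 vs cont=34.4766 → 35.9977 [stop]  node(4,1) S=86.3321 payoff=25.8979 vs cont=24.3768 → 25.8979 [stop]  node(4,2) S=97.7700 payoff=14.4600 vs cont=12.9389 → 14.4600 [stop]  node(4,3) S=110.7233 payoff=1.5067 vs cont=4.0386 → 4.0386 [wait]  node(4,4) S=125.3926 payoff=0.0000 vs cont=0.5226 → 0.5226 [wait]  ⇒ S*(4)=97.7700
t_3: node(3,0) S=81.1252 payoff=31.1048 vs cont=29.5837 → 31.1048 [stop]  node(3,1) S=91.8732 payoff=20.3568 vs cont=18.8357 → 20.3568 [stop]  node(3,2) S=104.0452 payoff=8.1848 vs cont=8.1493 → 8.1848 [stop]  node(3,3) S=117.8299 payoff=0.0000 vs cont=1.9209 → 1.9209 [wait]  ⇒ S*(3)=104.0452
t_2: node(2,0) S=86.3321 payoff=25.8979 vs cont=24.3768 → 25.8979 [stop]  node(2,1) S=97.7700 payoff=14.4600 vs cont=12.9389 → 14.4600 [stop]  node(2,2) S=110.7233 payoff=1.5067 vs cont=4.3985 → 4.3985 [wait]  ⇒ S*(2)=97.7700
t_1: node(1,0) S=91.8732 payoff=20.3568 vs cont=18.8357 → 20.3568 [stop]  node(1,1) S=104.0452 payoff=8.1848 vs cont=8.3604 → 8.3604 [wait]  ⇒ S*(1)=91.8732
t_0: node(0,0) S=97.7700 payoff=14.4600 vs cont=13.0420 → 14.4600 [stop]  ⇒ S*(0)=97.7700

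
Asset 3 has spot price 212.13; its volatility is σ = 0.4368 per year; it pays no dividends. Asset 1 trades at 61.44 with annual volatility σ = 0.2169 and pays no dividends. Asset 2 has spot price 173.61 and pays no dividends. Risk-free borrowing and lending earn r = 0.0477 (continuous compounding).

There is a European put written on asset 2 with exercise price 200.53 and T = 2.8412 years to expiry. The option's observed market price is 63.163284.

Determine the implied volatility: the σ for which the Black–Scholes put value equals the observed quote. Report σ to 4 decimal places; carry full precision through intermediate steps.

At σ = 0.5515 the Black–Scholes value reproduces the quote:
σ√T = 0.5515·√2.8412 = 0.929601
d₁ = (ln(S/K) + (r+σ²/2)T) / (σ√T) = (ln(173.61/200.53) + (0.0477+0.5515²/2)·2.8412) / 0.929601 = (-0.144152 + 0.567604) / 0.929601 = 0.455520
d₂ = d₁ − σ√T = 0.455520 − 0.929601 = -0.474081
e^{−rT} = 0.873257
N(−d₁) = 0.324368,  N(−d₂) = 0.682279
V = K·e^{−rT}·N(−d₂) − S·N(−d₁) = 119.476756 − 56.313472 = 63.163284 (matching the quote); vega is positive throughout, so no other σ reproduces this price

sigma = 0.5515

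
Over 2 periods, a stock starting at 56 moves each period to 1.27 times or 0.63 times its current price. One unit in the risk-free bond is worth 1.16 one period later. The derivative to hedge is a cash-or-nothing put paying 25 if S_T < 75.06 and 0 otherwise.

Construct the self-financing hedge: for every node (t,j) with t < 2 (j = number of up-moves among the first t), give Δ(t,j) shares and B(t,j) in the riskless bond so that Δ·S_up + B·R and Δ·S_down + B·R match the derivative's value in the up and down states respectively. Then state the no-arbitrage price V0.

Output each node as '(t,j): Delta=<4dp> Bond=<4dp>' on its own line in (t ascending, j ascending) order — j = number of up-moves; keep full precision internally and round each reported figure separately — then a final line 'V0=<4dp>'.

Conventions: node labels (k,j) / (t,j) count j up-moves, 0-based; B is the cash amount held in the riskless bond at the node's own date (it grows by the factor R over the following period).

Risk-neutral probability p* = (R−d)/(u−d) = (1.16−0.63)/(1.27−0.63) = 0.8281.
Terminal payoffs: V(2,0)=25.0000, V(2,1)=25.0000, V(2,2)=0.0000
Node (1,0) S=35.2800: V=(p*·25.0000+(1−p*)·25.0000)/1.16=21.5517; Δ=(25.0000−25.0000)/(44.8056−22.2264)=0.0000; B=V−Δ·S=21.5517
Node (1,1) S=71.1200: V=(p*·0.0000+(1−p*)·25.0000)/1.16=3.7042; Δ=(0.0000−25.0000)/(90.3224−44.8056)=-0.5492; B=V−Δ·S=42.7667
Node (0,0) S=56.0000: V=(p*·3.7042+(1−p*)·21.5517)/1.16=5.8377; Δ=(3.7042−21.5517)/(71.1200−35.2800)=-0.4980; B=V−Δ·S=33.7245
Verification: the root portfolio costs Δ(0,0)·S0 + B(0,0) = 5.8377, matching V0.

(0,0): Delta=-0.4980 Bond=33.7245
(1,0): Delta=0.0000 Bond=21.5517
(1,1): Delta=-0.5492 Bond=42.7667
V0=5.8377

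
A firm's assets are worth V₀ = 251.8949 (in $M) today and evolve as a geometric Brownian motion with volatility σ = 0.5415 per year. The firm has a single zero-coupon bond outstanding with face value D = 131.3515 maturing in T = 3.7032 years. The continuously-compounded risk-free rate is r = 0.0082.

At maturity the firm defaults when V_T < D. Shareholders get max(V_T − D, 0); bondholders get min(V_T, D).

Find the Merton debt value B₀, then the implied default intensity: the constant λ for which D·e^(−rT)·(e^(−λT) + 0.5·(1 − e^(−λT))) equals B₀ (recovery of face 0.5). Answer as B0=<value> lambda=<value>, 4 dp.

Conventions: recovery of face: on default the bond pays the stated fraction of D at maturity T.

B0=100.6769 lambda=0.1470

Apply the equity-as-call identities (strike 131.3515, horizon 3.7032 years):
d₁ = [ln(V₀/D) + (r + σ²/2)T] / (σ√T)
   = [ln(251.8949/131.3515) + (0.0082 + 0.5·0.5415²)·3.7032] / (0.5415·√3.7032)
   = [0.651135 + 0.573297] / 1.042046 = 1.175026
d₂ = d₁ − σ√T = 1.175026 − 1.042046 = 0.132980
N(d₁) = 0.880008,  N(d₂) = 0.552895,  e^(−rT) = 0.970090
E₀ = V₀·N(d₁) − D·e^(−rT)·N(d₂)
   = 251.8949·0.880008 − 131.3515·0.970090·0.552895 = 151.218026
B₀ = V₀ − E₀ = 251.8949 − 151.218026 = 100.676874
e^(−λT) = (B₀·e^(rT)/D − 0.5)/(1 − 0.5) = (100.6769·1.030832/131.3515 − 0.5)/0.5 = 0.58020228
λ = −ln(0.58020228)/3.7032 = 0.147002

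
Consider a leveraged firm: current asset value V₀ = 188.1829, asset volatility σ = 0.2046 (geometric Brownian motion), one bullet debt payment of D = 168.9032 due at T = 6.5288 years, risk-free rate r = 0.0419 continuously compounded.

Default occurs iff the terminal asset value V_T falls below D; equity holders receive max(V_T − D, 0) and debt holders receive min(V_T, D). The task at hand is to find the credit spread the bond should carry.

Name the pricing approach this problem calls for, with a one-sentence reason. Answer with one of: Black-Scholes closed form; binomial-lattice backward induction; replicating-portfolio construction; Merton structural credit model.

framework: Merton structural credit model

Key observation: assets follow a GBM and default happens iff V_T < 168.9032; valuing claims on that split (equity as a call, risky debt as the residual) is the structural model's definition.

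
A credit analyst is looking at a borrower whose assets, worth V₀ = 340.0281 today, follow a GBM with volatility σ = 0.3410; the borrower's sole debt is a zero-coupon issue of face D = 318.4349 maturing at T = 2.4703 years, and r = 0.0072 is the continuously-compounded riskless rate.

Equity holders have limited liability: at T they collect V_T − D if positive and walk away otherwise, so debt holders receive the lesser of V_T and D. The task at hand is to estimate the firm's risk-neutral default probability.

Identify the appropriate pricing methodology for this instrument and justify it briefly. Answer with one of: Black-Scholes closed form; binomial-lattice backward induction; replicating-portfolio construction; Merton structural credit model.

framework: Merton structural credit model

Key observation: the asked-for credit quantity lives on the firm's capital structure — asset value, asset volatility, debt face 318.4349 — which is the structural model's domain.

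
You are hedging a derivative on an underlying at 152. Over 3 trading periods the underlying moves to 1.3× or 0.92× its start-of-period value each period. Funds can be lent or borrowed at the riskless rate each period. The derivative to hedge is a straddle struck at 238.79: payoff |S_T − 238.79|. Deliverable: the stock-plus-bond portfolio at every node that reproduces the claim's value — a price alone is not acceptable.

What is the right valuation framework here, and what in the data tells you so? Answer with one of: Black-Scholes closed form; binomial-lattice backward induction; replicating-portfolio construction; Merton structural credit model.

Key observation: the mandate to exhibit the hedge at every date and state singles out the replicating-portfolio construction on the 3-period tree with factors 1.3 and 0.92 from 152.

framework: replicating-portfolio construction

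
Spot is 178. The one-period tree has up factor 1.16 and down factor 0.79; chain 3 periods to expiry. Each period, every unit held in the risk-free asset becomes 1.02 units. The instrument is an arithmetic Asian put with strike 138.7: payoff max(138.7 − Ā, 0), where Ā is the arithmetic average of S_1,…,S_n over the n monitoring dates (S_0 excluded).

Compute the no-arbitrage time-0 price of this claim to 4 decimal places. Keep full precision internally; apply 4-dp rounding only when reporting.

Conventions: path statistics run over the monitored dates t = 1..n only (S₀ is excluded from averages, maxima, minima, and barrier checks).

price = 2.2970

Set p* = 0.6216 (from d < R < u); the path-dependent value is the discounted p*-expectation over all price paths.
Enumerate all 2^3 = 8 price paths (U = up ×1.16, D = down ×0.79); each path with k up-moves has probability p*^k·(1−p*)^(3−k).
DDD: Ā=113.1569, payoff=25.5431, prob=0.054173
UDD: Ā=166.1545, payoff=0.0000, prob=0.088998
DUD: Ā=144.2011, payoff=0.0000, prob=0.088998
UUD: Ā=211.7384, payoff=0.0000, prob=0.146210
DDU: Ā=126.8580, payoff=11.8420, prob=0.088998
UDU: Ā=186.2725, payoff=0.0000, prob=0.146210
DUU: Ā=164.3192, payoff=0.0000, prob=0.146210
UUU: Ā=241.2788, payoff=0.0000, prob=0.240203
Price = Σ prob·payoff / R^3 = 2.437645 / 1.061208 = 2.2970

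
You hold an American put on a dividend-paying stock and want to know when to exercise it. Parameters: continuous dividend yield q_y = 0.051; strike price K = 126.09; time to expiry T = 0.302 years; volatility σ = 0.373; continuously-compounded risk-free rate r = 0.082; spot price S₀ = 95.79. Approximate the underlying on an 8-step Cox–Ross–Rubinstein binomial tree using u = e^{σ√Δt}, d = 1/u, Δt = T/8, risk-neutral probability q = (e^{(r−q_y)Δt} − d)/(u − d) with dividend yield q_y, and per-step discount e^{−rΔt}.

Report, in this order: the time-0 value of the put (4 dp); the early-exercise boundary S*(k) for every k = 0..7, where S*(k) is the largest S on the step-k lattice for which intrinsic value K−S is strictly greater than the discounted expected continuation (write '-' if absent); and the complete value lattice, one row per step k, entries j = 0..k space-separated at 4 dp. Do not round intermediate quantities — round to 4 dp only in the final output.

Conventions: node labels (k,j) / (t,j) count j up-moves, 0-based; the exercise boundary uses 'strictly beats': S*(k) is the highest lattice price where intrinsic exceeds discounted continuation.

Δt=0.03775  u=1.07516  d=0.93009  q=0.48996  discount=0.99691
step 8 (expiry): payoffs max(K−S,0) = 72.4451 64.0779 54.4057 43.2248 30.3000 15.3593 0.0000 0.0000 0.0000
step 7: (k=7,j=0): S=57.6770, K−S=68.4130, hold=68.1343 ⇒ V=68.4130 exercise | (k=7,j=1): S=66.6730, K−S=59.4170, hold=59.1555 ⇒ V=59.4170 exercise | (k=7,j=2): S=77.0723, K−S=49.0177, hold=48.7762 ⇒ V=49.0177 exercise | (k=7,j=3): S=89.0935, K−S=36.9965, hold=36.7781 ⇒ V=36.9965 exercise | (k=7,j=4): S=102.9898, K−S=23.1002, hold=22.9086 ⇒ V=23.1002 exercise | (k=7,j=5): S=119.0535, K−S=7.0365, hold=7.8096 ⇒ V=7.8096 continue | (k=7,j=6): S=137.6227, K−S=0.0000, hold=0.0000 ⇒ V=0.0000 continue | (k=7,j=7): S=159.0882, K−S=0.0000, hold=0.0000 ⇒ V=0.0000 continue  boundary S*=102.9898
step 6: (k=6,j=0): S=62.0121, K−S=64.0779, hold=63.8075 ⇒ V=64.0779 exercise | (k=6,j=1): S=71.6843, K−S=54.4057, hold=54.1538 ⇒ V=54.4057 exercise | (k=6,j=2): S=82.8652, K−S=43.2248, hold=42.9945 ⇒ V=43.2248 exercise | (k=6,j=3): S=95.7900, K−S=30.3000, hold=30.0945 ⇒ V=30.3000 exercise | (k=6,j=4): S=110.7307, K−S=15.3593, hold=15.5602 ⇒ V=15.5602 continue | (k=6,j=5): S=128.0018, K−S=0.0000, hold=3.9709 ⇒ V=3.9709 continue | (k=6,j=6): S=147.9667, K−S=0.0000, hold=0.0000 ⇒ V=0.0000 continue  boundary S*=95.7900
step 5: (k=5,j=0): S=66.6730, K−S=59.4170, hold=59.1555 ⇒ V=59.4170 exercise | (k=5,j=1): S=77.0723, K−S=49.0177, hold=48.7762 ⇒ V=49.0177 exercise | (k=5,j=2): S=89.0935, K−S=36.9965, hold=36.7781 ⇒ V=36.9965 exercise | (k=5,j=3): S=102.9898, K−S=23.1002, hold=23.0067 ⇒ V=23.1002 exercise | (k=5,j=4): S=119.0535, K−S=7.0365, hold=9.8513 ⇒ V=9.8513 continue | (k=5,j=5): S=137.6227, K−S=0.0000, hold=2.0190 ⇒ V=2.0190 continue  boundary S*=102.9898
step 4: (k=4,j=0): S=71.6843, K−S=54.4057, hold=54.1538 ⇒ V=54.4057 exercise | (k=4,j=1): S=82.8652, K−S=43.2248, hold=42.9945 ⇒ V=43.2248 exercise | (k=4,j=2): S=95.7900, K−S=30.3000, hold=30.0945 ⇒ V=30.3000 exercise | (k=4,j=3): S=110.7307, K−S=15.3593, hold=16.5574 ⇒ V=16.5574 continue | (k=4,j=4): S=128.0018, K−S=0.0000, hold=5.9952 ⇒ V=5.9952 continue  boundary S*=95.7900
step 3: (k=3,j=0): S=77.0723, K−S=49.0177, hold=48.7762 ⇒ V=49.0177 exercise | (k=3,j=1): S=89.0935, K−S=36.9965, hold=36.7781 ⇒ V=36.9965 exercise | (k=3,j=2): S=102.9898, K−S=23.1002, hold=23.4938 ⇒ V=23.4938 continue | (k=3,j=3): S=119.0535, K−S=7.0365, hold=11.3472 ⇒ V=11.3472 continue  boundary S*=89.0935
step 2: (k=2,j=0): S=82.8652, K−S=43.2248, hold=42.9945 ⇒ V=43.2248 exercise | (k=2,j=1): S=95.7900, K−S=30.3000, hold=30.2868 ⇒ V=30.3000 exercise | (k=2,j=2): S=110.7307, K−S=15.3593, hold=17.4882 ⇒ V=17.4882 continue  boundary S*=95.7900
step 1: (k=1,j=0): S=89.0935, K−S=36.9965, hold=36.7781 ⇒ V=36.9965 exercise | (k=1,j=1): S=102.9898, K−S=23.1002, hold=23.9485 ⇒ V=23.9485 continue  boundary S*=89.0935
step 0: (k=0,j=0): S=95.7900, K−S=30.3000, hold=30.5089 ⇒ V=30.5089 continue  boundary S*=-

price = 30.5089
boundary = - 89.0935 95.7900 89.0935 95.7900 102.9898 95.7900 102.9898
tree:
30.5089
36.9965 23.9485
43.2248 30.3000 17.4882
49.0177 36.9965 23.4938 11.3472
54.4057 43.2248 30.3000 16.5574 5.9952
59.4170 49.0177 36.9965 23.1002 9.8513 2.0190
64.0779 54.4057 43.2248 30.3000 15.5602 3.9709 0.0000
68.4130 59.4170 49.0177 36.9965 23.1002 7.8096 0.0000 0.0000
72.4451 64.0779 54.4057 43.2248 30.3000 15.3593 0.0000 0.0000 0.0000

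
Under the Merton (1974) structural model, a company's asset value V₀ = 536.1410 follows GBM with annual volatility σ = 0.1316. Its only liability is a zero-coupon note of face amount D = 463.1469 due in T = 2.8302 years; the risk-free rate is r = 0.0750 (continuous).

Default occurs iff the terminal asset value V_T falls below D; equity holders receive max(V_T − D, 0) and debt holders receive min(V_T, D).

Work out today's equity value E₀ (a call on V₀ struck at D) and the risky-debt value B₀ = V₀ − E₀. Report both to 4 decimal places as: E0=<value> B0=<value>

E0=163.7611 B0=372.3799

Apply the equity-as-call identities (strike 463.1469, horizon 2.8302 years):
d₁ = [ln(V₀/D) + (r + σ²/2)T] / (σ√T)
   = [ln(536.1410/463.1469) + (0.0750 + 0.5·0.1316²)·2.8302] / (0.1316·√2.8302)
   = [0.146353 + 0.236772] / 0.221393 = 1.730519
d₂ = d₁ − σ√T = 1.730519 − 0.221393 = 1.509126
N(d₁) = 0.958231,  N(d₂) = 0.934367,  e^(−rT) = 0.808750
E₀ = V₀·N(d₁) − D·e^(−rT)·N(d₂)
   = 536.1410·0.958231 − 463.1469·0.808750·0.934367 = 163.761110
B₀ = V₀ − E₀ = 536.1410 − 163.761110 = 372.379890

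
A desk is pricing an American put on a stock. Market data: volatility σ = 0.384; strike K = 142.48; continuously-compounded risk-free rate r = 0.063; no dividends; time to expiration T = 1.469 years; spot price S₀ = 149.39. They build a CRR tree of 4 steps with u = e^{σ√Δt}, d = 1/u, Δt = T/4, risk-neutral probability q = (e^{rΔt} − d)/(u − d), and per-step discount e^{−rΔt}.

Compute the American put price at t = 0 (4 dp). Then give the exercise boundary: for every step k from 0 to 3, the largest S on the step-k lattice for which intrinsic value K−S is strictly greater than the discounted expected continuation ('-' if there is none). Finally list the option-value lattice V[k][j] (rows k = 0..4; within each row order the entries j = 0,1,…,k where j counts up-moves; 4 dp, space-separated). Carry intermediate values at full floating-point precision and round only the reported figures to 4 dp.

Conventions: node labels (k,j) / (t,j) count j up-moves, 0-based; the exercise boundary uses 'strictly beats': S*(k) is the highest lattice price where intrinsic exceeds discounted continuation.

price = 17.7251
boundary = - - 93.7980 74.3241
tree:
17.7251
29.9358 5.9567
48.6820 11.9986 0.0000
68.1559 24.1684 0.0000 0.0000
83.5867 48.6820 0.0000 0.0000 0.0000

params: Δt=0.36725 u=1.26201 d=0.79238 q=0.49192 e^(-rΔt)=0.97713
t_4 payoffs: 83.5867 48.6820 0.0000 0.0000 0.0000
t_3: node(3,0) S=74.3241 payoff=68.1559 vs cont=64.8972 → 68.1559 [stop]  node(3,1) S=118.3743 payoff=24.1057 vs cont=24.1684 → 24.1684 [wait]  node(3,2) S=188.5322 payoff=0.0000 vs cont=0.0000 → 0.0000 [wait]  node(3,3) S=300.2711 payoff=0.0000 vs cont=0.0000 → 0.0000 [wait]  ⇒ S*(3)=74.3241
t_2: node(2,0) S=93.7980 payoff=48.6820 vs cont=45.4535 → 48.6820 [stop]  node(2,1) S=149.3900 payoff=0.0000 vs cont=11.9986 → 11.9986 [wait]  node(2,2) S=237.9302 payoff=0.0000 vs cont=0.0000 → 0.0000 [wait]  ⇒ S*(2)=93.7980
t_1: node(1,0) S=118.3743 payoff=24.1057 vs cont=29.9358 → 29.9358 [wait]  node(1,1) S=188.5322 payoff=0.0000 vs cont=5.9567 → 5.9567 [wait]  ⇒ S*(1)=-
t_0: node(0,0) S=149.3900 payoff=0.0000 vs cont=17.7251 → 17.7251 [wait]  ⇒ S*(0)=-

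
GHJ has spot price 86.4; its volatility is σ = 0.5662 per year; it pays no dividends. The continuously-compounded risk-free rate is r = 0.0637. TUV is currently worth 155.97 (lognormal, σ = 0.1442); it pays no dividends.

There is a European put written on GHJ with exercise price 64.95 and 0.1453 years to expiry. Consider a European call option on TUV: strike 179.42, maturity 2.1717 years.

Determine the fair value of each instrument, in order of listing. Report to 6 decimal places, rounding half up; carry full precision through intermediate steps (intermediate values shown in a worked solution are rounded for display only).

[GHJ put K=64.95]
σ√T = 0.5662·√0.1453 = 0.215825
d₁ = (ln(S/K) + (r+σ²/2)T) / (σ√T) = (ln(86.4/64.95) + (0.0637+0.5662²/2)·0.1453) / 0.215825 = (0.285370 + 0.032546) / 0.215825 = 1.473023
d₂ = d₁ − σ√T = 1.473023 − 0.215825 = 1.257198
e^{−rT} = 0.990787
N(−d₁) = 0.070372,  N(−d₂) = 0.104341
price = K·e^{−rT}·N(−d₂) − S·N(−d₁) = 6.714517 − 6.080177 = 0.634339
[TUV call K=179.42]
σ√T = 0.1442·√2.1717 = 0.212503
d₁ = (ln(S/K) + (r+σ²/2)T) / (σ√T) = (ln(155.97/179.42) + (0.0637+0.1442²/2)·2.1717) / 0.212503 = (-0.140066 + 0.160916) / 0.212503 = 0.098118
d₂ = d₁ − σ√T = 0.098118 − 0.212503 = -0.114385
e^{−rT} = 0.870805
N(d₁) = 0.539081,  N(d₂) = 0.454466
price = S·N(d₁) − K·e^{−rT}·N(d₂) = 84.080401 − 71.005714 = 13.074687

price(GHJ put K=64.95) = 0.634339
price(TUV call K=179.42) = 13.074687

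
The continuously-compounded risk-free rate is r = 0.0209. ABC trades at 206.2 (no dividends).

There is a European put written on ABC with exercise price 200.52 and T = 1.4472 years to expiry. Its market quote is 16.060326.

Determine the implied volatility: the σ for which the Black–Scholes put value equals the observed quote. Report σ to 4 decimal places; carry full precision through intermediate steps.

At σ = 0.2231 the Black–Scholes value reproduces the quote:
σ√T = 0.2231·√1.4472 = 0.268388
d₁ = (ln(S/K) + (r+σ²/2)T) / (σ√T) = (ln(206.2/200.52) + (0.0209+0.2231²/2)·1.4472) / 0.268388 = (0.027933 + 0.066263) / 0.268388 = 0.350966
d₂ = d₁ − σ√T = 0.350966 − 0.268388 = 0.082578
e^{−rT} = 0.970206
N(−d₁) = 0.362807,  N(−d₂) = 0.467094
V = K·e^{−rT}·N(−d₂) − S·N(−d₁) = 90.871110 − 74.810784 = 16.060326 (the observed quote) — the price is monotone increasing in volatility, hence this σ is the only solution

sigma = 0.2231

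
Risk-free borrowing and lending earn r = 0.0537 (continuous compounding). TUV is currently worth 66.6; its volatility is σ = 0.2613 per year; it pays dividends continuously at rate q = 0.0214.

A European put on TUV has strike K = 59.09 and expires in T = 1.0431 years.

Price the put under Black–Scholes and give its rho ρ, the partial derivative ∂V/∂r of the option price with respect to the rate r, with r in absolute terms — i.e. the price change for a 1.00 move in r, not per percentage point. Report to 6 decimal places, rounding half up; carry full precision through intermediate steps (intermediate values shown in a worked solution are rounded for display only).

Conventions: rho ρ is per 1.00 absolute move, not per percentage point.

σ√T = 0.2613·√1.0431 = 0.266872
d₁ = (ln(S/K) + (r−q+σ²/2)T) / (σ√T) = (ln(66.6/59.09) + (0.0537−0.0214+0.2613²/2)·1.0431) / 0.266872 = (0.119643 + 0.069302) / 0.266872 = 0.708000
d₂ = d₁ − σ√T = 0.708000 − 0.266872 = 0.441129
e^{−rT} = 0.945525
e^{−qT} = 0.977925
N(−d₁) = 0.239472,  N(−d₂) = 0.329560
Put price V = K·e^{−rT}·N(−d₂) − S·e^{−qT}·N(−d₁) = 18.412871 − 15.596795 = 2.816076
ρ = −K·T·e^{−rT}·N(−d₂) = -19.206466

price = 2.816076
ρ = -19.206466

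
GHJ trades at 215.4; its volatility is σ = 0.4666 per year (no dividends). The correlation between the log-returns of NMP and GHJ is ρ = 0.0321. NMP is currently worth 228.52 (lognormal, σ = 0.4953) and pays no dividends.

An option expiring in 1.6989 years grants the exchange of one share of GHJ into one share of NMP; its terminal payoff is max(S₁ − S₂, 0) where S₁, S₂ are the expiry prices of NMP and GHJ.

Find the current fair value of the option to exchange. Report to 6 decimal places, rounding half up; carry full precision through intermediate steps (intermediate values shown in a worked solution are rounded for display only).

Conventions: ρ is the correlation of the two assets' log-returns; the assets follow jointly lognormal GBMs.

exchange price = 81.607018

σ_eff = √(σ₁² + σ₂² − 2ρσ₁σ₂) = √(0.4953² + 0.4666² − 2·0.0321·0.4953·0.4666) = 0.669478
d₁ = (ln(S₁/S₂) + (q₂ − q₁ + σ_eff²/2)T) / (σ_eff√T) = (ln(228.52/215.4) + (0.0 − 0.0 + 0.224100)·1.6989) / 0.872610 = 0.504064
d₂ = d₁ − σ_eff√T = 0.504064 − 0.872610 = -0.368546
N(d₁) = 0.692892,  N(d₂) = 0.356233
V = S₁·e^{−q₁T}·N(d₁) − S₂·e^{−q₂T}·N(d₂) = 158.339609 − 76.732592 = 81.607018
Key observation: the rate r is irrelevant here: denominating values in GHJ turns the exchange into a ratio option on S₁/S₂, and discounting at r drops out.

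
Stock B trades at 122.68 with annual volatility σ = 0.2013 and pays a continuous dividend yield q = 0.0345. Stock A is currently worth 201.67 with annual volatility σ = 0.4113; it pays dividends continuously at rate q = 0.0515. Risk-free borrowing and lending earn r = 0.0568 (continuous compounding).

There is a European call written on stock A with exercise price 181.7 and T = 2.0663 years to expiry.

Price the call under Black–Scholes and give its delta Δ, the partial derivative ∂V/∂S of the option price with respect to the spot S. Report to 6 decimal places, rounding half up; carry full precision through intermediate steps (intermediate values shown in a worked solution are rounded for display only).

price = 50.455253
Δ = 0.618649

σ√T = 0.4113·√2.0663 = 0.591229
d₁ = (ln(S/K) + (r−q+σ²/2)T) / (σ√T) = (ln(201.67/181.7) + (0.0568−0.0515+0.4113²/2)·2.0663) / 0.591229 = (0.104276 + 0.185727) / 0.591229 = 0.490509
d₂ = d₁ − σ√T = 0.490509 − 0.591229 = -0.100720
e^{−rT} = 0.889260
e^{−qT} = 0.899052
N(d₁) = 0.688113,  N(d₂) = 0.459886
Call price V = S·e^{−qT}·N(d₁) − K·e^{−rT}·N(d₂) = 124.763011 − 74.307758 = 50.455253
Δ = e^{−qT}·N(d₁) = 0.618649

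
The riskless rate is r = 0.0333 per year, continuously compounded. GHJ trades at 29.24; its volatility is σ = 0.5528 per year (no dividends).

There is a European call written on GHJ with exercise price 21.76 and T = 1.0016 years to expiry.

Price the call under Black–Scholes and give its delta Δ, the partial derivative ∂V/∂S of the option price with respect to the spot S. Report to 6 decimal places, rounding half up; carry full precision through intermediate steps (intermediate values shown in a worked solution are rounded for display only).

σ√T = 0.5528·√1.0016 = 0.553242
d₁ = (ln(S/K) + (r+σ²/2)T) / (σ√T) = (ln(29.24/21.76) + (0.0333+0.5528²/2)·1.0016) / 0.553242 = (0.295464 + 0.186392) / 0.553242 = 0.870968
d₂ = d₁ − σ√T = 0.870968 − 0.553242 = 0.317725
e^{−rT} = 0.967197
N(d₁) = 0.808114,  N(d₂) = 0.624653
Call price V = S·N(d₁) − K·e^{−rT}·N(d₂) = 23.629255 − 13.146582 = 10.482673
Δ = N(d₁) = 0.808114

price = 10.482673
Δ = 0.808114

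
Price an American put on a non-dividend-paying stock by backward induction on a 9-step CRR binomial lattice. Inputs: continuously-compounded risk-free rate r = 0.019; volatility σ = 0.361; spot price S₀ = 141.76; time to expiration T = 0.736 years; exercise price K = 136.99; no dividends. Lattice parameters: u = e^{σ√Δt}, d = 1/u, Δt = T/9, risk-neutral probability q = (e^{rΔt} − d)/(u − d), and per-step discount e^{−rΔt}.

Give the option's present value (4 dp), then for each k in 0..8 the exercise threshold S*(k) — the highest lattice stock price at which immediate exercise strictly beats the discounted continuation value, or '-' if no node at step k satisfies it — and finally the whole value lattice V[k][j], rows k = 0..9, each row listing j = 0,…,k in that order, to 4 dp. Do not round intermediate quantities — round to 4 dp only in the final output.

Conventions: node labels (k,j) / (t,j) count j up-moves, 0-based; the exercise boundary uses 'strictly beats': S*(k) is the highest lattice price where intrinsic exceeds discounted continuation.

price = 14.4458
boundary = - - - - - 84.6024 93.8031 104.0043 115.3149
tree:
14.4458
19.8706 8.6561
26.5956 12.6996 4.3339
34.5199 18.1562 6.8702 1.6192
43.3074 25.1775 10.6610 2.8142 0.3389
52.3876 33.6783 16.1133 4.8296 0.6549 0.0000
60.6858 43.1869 23.5572 8.1568 1.2657 0.0000 0.0000
68.1700 52.3876 32.9857 13.4896 2.4459 0.0000 0.0000 0.0000
74.9202 60.6858 43.1869 21.6751 4.7267 0.0000 0.0000 0.0000 0.0000
81.0083 68.1700 52.3876 32.9857 9.1345 0.0000 0.0000 0.0000 0.0000 0.0000

Δt=0.08178  u=1.10875  d=0.90192  q=0.48173  discount=0.99845
step 9 (expiry): payoffs max(K−S,0) = 81.0083 68.1700 52.3876 32.9857 9.1345 0.0000 0.0000 0.0000 0.0000 0.0000
step 8: (k=8,j=0): S=62.0698, K−S=74.9202, hold=74.7075 ⇒ V=74.9202 exercise | (k=8,j=1): S=76.3042, K−S=60.6858, hold=60.4731 ⇒ V=60.6858 exercise | (k=8,j=2): S=93.8031, K−S=43.1869, hold=42.9743 ⇒ V=43.1869 exercise | (k=8,j=3): S=115.3149, K−S=21.6751, hold=21.4624 ⇒ V=21.6751 exercise | (k=8,j=4): S=141.7600, K−S=0.0000, hold=4.7267 ⇒ V=4.7267 continue | (k=8,j=5): S=174.2698, K−S=0.0000, hold=0.0000 ⇒ V=0.0000 continue | (k=8,j=6): S=214.2350, K−S=0.0000, hold=0.0000 ⇒ V=0.0000 continue | (k=8,j=7): S=263.3654, K−S=0.0000, hold=0.0000 ⇒ V=0.0000 continue | (k=8,j=8): S=323.7629, K−S=0.0000, hold=0.0000 ⇒ V=0.0000 continue  boundary S*=115.3149
step 7: (k=7,j=0): S=68.8200, K−S=68.1700, hold=67.9573 ⇒ V=68.1700 exercise | (k=7,j=1): S=84.6024, K−S=52.3876, hold=52.1749 ⇒ V=52.3876 exercise | (k=7,j=2): S=104.0043, K−S=32.9857, hold=32.7730 ⇒ V=32.9857 exercise | (k=7,j=3): S=127.8555, K−S=9.1345, hold=13.4896 ⇒ V=13.4896 continue | (k=7,j=4): S=157.1766, K−S=0.0000, hold=2.4459 ⇒ V=2.4459 continue | (k=7,j=5): S=193.2218, K−S=0.0000, hold=0.0000 ⇒ V=0.0000 continue | (k=7,j=6): S=237.5333, K−S=0.0000, hold=0.0000 ⇒ V=0.0000 continue | (k=7,j=7): S=292.0068, K−S=0.0000, hold=0.0000 ⇒ V=0.0000 continue  boundary S*=104.0043
step 6: (k=6,j=0): S=76.3042, K−S=60.6858, hold=60.4731 ⇒ V=60.6858 exercise | (k=6,j=1): S=93.8031, K−S=43.1869, hold=42.9743 ⇒ V=43.1869 exercise | (k=6,j=2): S=115.3149, K−S=21.6751, hold=23.5572 ⇒ V=23.5572 continue | (k=6,j=3): S=141.7600, K−S=0.0000, hold=8.1568 ⇒ V=8.1568 continue | (k=6,j=4): S=174.2698, K−S=0.0000, hold=1.2657 ⇒ V=1.2657 continue | (k=6,j=5): S=214.2350, K−S=0.0000, hold=0.0000 ⇒ V=0.0000 continue | (k=6,j=6): S=263.3654, K−S=0.0000, hold=0.0000 ⇒ V=0.0000 continue  boundary S*=93.8031
step 5: (k=5,j=0): S=84.6024, K−S=52.3876, hold=52.1749 ⇒ V=52.3876 exercise | (k=5,j=1): S=104.0043, K−S=32.9857, hold=33.6783 ⇒ V=33.6783 continue | (k=5,j=2): S=127.8555, K−S=9.1345, hold=16.1133 ⇒ V=16.1133 continue | (k=5,j=3): S=157.1766, K−S=0.0000, hold=4.8296 ⇒ V=4.8296 continue | (k=5,j=4): S=193.2218, K−S=0.0000, hold=0.6549 ⇒ V=0.6549 continue | (k=5,j=5): S=237.5333, K−S=0.0000, hold=0.0000 ⇒ V=0.0000 continue  boundary S*=84.6024
step 4: (k=4,j=0): S=93.8031, K−S=43.1869, hold=43.3074 ⇒ V=43.3074 continue | (k=4,j=1): S=115.3149, K−S=21.6751, hold=25.1775 ⇒ V=25.1775 continue | (k=4,j=2): S=141.7600, K−S=0.0000, hold=10.6610 ⇒ V=10.6610 continue | (k=4,j=3): S=174.2698, K−S=0.0000, hold=2.8142 ⇒ V=2.8142 continue | (k=4,j=4): S=214.2350, K−S=0.0000, hold=0.3389 ⇒ V=0.3389 continue  boundary S*=-
step 3: (k=3,j=0): S=104.0043, K−S=32.9857, hold=34.5199 ⇒ V=34.5199 continue | (k=3,j=1): S=127.8555, K−S=9.1345, hold=18.1562 ⇒ V=18.1562 continue | (k=3,j=2): S=157.1766, K−S=0.0000, hold=6.8702 ⇒ V=6.8702 continue | (k=3,j=3): S=193.2218, K−S=0.0000, hold=1.6192 ⇒ V=1.6192 continue  boundary S*=-
step 2: (k=2,j=0): S=115.3149, K−S=21.6751, hold=26.5956 ⇒ V=26.5956 continue | (k=2,j=1): S=141.7600, K−S=0.0000, hold=12.6996 ⇒ V=12.6996 continue | (k=2,j=2): S=174.2698, K−S=0.0000, hold=4.3339 ⇒ V=4.3339 continue  boundary S*=-
step 1: (k=1,j=0): S=127.8555, K−S=9.1345, hold=19.8706 ⇒ V=19.8706 continue | (k=1,j=1): S=157.1766, K−S=0.0000, hold=8.6561 ⇒ V=8.6561 continue  boundary S*=-
step 0: (k=0,j=0): S=141.7600, K−S=0.0000, hold=14.4458 ⇒ V=14.4458 continue  boundary S*=-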